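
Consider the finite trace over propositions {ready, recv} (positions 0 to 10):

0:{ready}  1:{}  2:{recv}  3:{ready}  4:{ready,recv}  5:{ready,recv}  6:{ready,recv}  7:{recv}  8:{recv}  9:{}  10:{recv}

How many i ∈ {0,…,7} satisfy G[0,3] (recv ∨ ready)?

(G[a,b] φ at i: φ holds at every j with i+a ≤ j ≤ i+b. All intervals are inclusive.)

Evaluate at each i in [0,7]:
  i=0: ✗ (fails at j=1)
  i=1: ✗ (fails at j=1)
  i=2: ✓ (all of [2,5])
  i=3: ✓ (all of [3,6])
  i=4: ✓ (all of [4,7])
  i=5: ✓ (all of [5,8])
  i=6: ✗ (fails at j=9)
  i=7: ✗ (fails at j=9)
Positions where it holds: {2, 3, 4, 5} → 4.

4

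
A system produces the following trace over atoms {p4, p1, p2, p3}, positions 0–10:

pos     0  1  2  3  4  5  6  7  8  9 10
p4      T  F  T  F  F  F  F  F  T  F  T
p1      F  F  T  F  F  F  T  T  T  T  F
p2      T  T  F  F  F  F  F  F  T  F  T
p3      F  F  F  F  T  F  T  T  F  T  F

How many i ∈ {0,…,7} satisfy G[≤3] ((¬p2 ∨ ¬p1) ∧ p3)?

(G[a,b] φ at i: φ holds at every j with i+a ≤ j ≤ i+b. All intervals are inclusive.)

Evaluate at each i in [0,7]:
  i=0: ✗ (fails at j=0)
  i=1: ✗ (fails at j=1)
  i=2: ✗ (fails at j=2)
  i=3: ✗ (fails at j=3)
  i=4: ✗ (fails at j=5)
  i=5: ✗ (fails at j=5)
  i=6: ✗ (fails at j=8)
  i=7: ✗ (fails at j=8)
Positions where it holds: {} → 0.

0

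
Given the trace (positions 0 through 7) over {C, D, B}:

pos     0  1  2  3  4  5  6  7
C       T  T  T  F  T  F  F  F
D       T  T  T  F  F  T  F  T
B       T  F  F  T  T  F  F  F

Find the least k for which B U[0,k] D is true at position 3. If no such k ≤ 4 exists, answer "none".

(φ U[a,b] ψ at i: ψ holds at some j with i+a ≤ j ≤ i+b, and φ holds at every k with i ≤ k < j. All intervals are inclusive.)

2

Need earliest j ≥ 3 with D, and B at every k in [3,j-1].
  j=3: rhs fails.
  j=4: rhs fails.
  j=5: rhs holds; lhs holds on [3,4]. k = 2.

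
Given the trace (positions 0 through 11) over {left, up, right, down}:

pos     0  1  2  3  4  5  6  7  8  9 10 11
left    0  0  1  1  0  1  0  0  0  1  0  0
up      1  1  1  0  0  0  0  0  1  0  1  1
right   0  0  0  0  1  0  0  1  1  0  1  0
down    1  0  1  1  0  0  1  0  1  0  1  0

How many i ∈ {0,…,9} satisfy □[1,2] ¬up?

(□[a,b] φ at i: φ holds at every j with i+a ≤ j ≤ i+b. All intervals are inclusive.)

Evaluate at each i in [0,9]:
  i=0: ✗ (fails at j=1)
  i=1: ✗ (fails at j=2)
  i=2: ✓ (all of [3,4])
  i=3: ✓ (all of [4,5])
  i=4: ✓ (all of [5,6])
  i=5: ✓ (all of [6,7])
  i=6: ✗ (fails at j=8)
  i=7: ✗ (fails at j=8)
  i=8: ✗ (fails at j=10)
  i=9: ✗ (fails at j=10)
Positions where it holds: {2, 3, 4, 5} → 4.

4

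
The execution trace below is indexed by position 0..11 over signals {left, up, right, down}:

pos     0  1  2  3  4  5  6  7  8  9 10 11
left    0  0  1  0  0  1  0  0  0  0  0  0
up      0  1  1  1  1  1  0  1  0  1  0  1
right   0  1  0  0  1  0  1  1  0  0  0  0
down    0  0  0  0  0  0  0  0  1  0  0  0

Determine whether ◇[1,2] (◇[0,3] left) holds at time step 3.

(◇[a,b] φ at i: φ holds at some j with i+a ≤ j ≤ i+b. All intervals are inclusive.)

Check ◇[0,3] left at each j in [4,5]:
  j=4: holds (witness at 5)
  j=5: holds (witness at 5)
Found at j=4 → formula holds.

True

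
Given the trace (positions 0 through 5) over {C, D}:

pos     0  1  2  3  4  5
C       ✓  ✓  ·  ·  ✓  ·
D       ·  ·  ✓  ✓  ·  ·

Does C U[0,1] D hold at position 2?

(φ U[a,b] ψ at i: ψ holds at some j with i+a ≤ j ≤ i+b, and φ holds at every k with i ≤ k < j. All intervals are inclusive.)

Need some j in [2,3] with D, and C at every k in [2,j-1].
  j=2: D holds; no prefix to check → satisfied.

True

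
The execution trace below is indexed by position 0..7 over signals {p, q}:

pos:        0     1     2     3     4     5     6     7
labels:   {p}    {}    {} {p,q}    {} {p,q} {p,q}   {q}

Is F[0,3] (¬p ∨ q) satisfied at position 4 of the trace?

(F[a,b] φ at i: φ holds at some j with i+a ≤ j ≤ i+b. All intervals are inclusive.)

True

Check (¬p ∨ q) at each j in [4,7]:
  j=4: true
  j=5: true
  j=6: true
  j=7: true
Found at j=4 → formula holds.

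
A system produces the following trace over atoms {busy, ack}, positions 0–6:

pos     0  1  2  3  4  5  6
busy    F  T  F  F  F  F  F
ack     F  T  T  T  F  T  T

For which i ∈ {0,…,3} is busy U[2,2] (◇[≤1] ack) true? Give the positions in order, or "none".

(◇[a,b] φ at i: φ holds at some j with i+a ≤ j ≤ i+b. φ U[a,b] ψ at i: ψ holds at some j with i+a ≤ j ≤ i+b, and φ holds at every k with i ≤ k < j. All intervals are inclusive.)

Evaluate at each i in [0,3]:
  i=0: ✗ (lhs fails at k=0 before rhs at j=2)
  i=1: ✗ (lhs fails at k=2 before rhs at j=3)
  i=2: ✗ (lhs fails at k=2 before rhs at j=4)
  i=3: ✗ (lhs fails at k=3 before rhs at j=5)

none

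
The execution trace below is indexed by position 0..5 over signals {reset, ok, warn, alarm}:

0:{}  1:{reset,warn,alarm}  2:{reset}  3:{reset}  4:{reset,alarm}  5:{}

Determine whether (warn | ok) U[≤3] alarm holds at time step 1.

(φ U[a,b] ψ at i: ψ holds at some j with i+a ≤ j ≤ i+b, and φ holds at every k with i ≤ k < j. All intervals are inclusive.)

Need some j in [1,4] with alarm, and (warn | ok) at every k in [1,j-1].
  j=1: alarm holds; no prefix to check → satisfied.

Yes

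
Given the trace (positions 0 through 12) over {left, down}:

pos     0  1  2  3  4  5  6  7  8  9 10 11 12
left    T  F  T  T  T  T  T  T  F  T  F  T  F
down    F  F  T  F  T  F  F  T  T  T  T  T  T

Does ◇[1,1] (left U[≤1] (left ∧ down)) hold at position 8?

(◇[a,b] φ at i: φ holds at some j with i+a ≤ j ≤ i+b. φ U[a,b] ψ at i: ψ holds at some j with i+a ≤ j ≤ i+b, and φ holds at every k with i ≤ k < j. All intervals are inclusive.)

Check (left U[≤1] (left ∧ down)) at each j in [9,9]:
  j=9: holds
Found at j=9 → formula holds.

True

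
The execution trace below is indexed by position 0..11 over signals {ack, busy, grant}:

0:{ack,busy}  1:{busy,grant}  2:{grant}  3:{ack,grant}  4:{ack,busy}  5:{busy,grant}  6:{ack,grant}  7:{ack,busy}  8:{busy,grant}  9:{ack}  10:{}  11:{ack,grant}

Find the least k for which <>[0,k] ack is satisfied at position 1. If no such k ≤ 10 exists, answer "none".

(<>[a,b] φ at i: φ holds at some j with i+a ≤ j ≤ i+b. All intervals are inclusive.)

Scan j = 1,2,… for ack:
  j=1: fails
  j=2: fails
  j=3: holds
First hit at j=3, so smallest k = 3-1 = 2.

2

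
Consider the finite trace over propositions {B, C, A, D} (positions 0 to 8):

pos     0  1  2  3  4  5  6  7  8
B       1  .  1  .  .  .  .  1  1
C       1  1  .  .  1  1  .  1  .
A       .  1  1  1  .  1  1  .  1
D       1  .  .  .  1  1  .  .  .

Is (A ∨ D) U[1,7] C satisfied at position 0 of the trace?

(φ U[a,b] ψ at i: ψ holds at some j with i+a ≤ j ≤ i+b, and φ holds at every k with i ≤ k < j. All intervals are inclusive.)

Need some j in [1,7] with C, and (A ∨ D) at every k in [0,j-1].
  j=1: C holds; (A ∨ D) holds at every k in [0,0] → satisfied.

Yes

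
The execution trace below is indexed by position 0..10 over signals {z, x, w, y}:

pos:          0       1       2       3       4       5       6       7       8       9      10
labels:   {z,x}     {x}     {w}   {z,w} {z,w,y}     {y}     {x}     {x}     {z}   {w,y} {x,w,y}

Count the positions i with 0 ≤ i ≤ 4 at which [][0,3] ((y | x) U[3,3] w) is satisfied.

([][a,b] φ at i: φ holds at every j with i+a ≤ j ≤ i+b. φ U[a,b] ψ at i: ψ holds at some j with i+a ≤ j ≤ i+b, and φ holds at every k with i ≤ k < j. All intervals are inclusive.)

0

Evaluate at each i in [0,4]:
  i=0: ✗ (fails at j=0)
  i=1: ✗ (fails at j=1)
  i=2: ✗ (fails at j=2)
  i=3: ✗ (fails at j=3)
  i=4: ✗ (fails at j=4)
Positions where it holds: {} → 0.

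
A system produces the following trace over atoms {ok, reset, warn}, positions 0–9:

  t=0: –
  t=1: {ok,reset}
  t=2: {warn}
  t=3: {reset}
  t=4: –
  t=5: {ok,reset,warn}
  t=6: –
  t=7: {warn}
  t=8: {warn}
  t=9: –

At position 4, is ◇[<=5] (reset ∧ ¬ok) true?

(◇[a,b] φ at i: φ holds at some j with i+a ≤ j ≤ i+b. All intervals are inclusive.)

Does not hold

Check (reset ∧ ¬ok) at each j in [4,9]:
  j=4: false
  j=5: false
  j=6: false
  j=7: false
  j=8: false
  j=9: false
No position in the window satisfies it → formula fails.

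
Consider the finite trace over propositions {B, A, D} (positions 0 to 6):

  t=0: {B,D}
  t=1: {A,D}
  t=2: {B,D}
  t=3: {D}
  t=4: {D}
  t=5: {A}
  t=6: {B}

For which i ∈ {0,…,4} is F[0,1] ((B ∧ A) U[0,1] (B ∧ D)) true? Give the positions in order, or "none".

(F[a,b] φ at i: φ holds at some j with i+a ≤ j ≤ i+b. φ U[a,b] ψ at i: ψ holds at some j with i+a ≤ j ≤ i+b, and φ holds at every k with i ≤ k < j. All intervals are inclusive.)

0, 1, 2

Evaluate at each i in [0,4]:
  i=0: ✓ (witness j=0)
  i=1: ✓ (witness j=2)
  i=2: ✓ (witness j=2)
  i=3: ✗ (none in [3,4])
  i=4: ✗ (none in [4,5])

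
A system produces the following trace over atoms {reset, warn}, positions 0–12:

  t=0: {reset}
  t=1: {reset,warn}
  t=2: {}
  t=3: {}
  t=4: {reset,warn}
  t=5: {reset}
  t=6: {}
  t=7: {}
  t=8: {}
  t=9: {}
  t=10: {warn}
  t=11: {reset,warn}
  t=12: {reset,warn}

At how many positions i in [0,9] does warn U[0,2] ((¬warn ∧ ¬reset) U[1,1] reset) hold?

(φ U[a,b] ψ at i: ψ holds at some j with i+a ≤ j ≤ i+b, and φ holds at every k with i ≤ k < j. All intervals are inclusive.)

1

Evaluate at each i in [0,9]:
  i=0: ✗ (no rhs in [0,2])
  i=1: ✗ (lhs fails at k=2 before rhs at j=3)
  i=2: ✗ (lhs fails at k=2 before rhs at j=3)
  i=3: ✓ (rhs at j=3)
  i=4: ✗ (no rhs in [4,6])
  i=5: ✗ (no rhs in [5,7])
  i=6: ✗ (no rhs in [6,8])
  i=7: ✗ (no rhs in [7,9])
  i=8: ✗ (no rhs in [8,10])
  i=9: ✗ (no rhs in [9,11])
Positions where it holds: {3} → 1.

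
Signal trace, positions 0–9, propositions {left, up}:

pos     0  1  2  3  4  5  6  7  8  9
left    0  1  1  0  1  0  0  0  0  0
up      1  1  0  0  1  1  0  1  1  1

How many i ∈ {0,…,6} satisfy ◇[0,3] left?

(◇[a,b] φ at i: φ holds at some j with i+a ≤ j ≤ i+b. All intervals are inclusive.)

5

Evaluate at each i in [0,6]:
  i=0: ✓ (witness j=1)
  i=1: ✓ (witness j=1)
  i=2: ✓ (witness j=2)
  i=3: ✓ (witness j=4)
  i=4: ✓ (witness j=4)
  i=5: ✗ (none in [5,8])
  i=6: ✗ (none in [6,9])
Positions where it holds: {0, 1, 2, 3, 4} → 5.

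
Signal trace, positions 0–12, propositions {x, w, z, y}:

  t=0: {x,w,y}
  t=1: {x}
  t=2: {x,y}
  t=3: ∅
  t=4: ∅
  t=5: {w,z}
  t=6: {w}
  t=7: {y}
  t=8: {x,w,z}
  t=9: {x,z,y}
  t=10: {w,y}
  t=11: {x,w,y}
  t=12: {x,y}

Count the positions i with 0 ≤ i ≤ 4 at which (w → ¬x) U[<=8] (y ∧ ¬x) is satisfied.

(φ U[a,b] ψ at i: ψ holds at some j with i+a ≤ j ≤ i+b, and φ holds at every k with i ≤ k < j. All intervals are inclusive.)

Evaluate at each i in [0,4]:
  i=0: ✗ (lhs fails at k=0 before rhs at j=7)
  i=1: ✓ (rhs at j=7; lhs holds on [1,6])
  i=2: ✓ (rhs at j=7; lhs holds on [2,6])
  i=3: ✓ (rhs at j=7; lhs holds on [3,6])
  i=4: ✓ (rhs at j=7; lhs holds on [4,6])
Positions where it holds: {1, 2, 3, 4} → 4.

4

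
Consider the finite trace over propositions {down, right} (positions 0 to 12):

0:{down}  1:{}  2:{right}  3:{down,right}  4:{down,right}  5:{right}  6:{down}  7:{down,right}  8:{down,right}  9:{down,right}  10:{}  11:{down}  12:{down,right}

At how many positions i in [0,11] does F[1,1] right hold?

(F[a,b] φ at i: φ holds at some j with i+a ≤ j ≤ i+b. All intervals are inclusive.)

8

Evaluate at each i in [0,11]:
  i=0: ✗ (none in [1,1])
  i=1: ✓ (witness j=2)
  i=2: ✓ (witness j=3)
  i=3: ✓ (witness j=4)
  i=4: ✓ (witness j=5)
  i=5: ✗ (none in [6,6])
  i=6: ✓ (witness j=7)
  i=7: ✓ (witness j=8)
  i=8: ✓ (witness j=9)
  i=9: ✗ (none in [10,10])
  i=10: ✗ (none in [11,11])
  i=11: ✓ (witness j=12)
Positions where it holds: {1, 2, 3, 4, 6, 7, 8, 11} → 8.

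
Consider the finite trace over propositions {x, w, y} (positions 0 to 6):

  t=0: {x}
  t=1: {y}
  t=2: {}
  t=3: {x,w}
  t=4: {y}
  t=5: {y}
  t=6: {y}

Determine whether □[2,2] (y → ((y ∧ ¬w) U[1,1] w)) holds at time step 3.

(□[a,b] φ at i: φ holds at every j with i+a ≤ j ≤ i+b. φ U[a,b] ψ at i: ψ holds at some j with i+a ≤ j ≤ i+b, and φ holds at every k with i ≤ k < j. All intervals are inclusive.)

Does not hold

Check (y → ((y ∧ ¬w) U[1,1] w)) at every j in [5,5]:
  j=5: antecedent true; consequent fails → ✗
Fails at j=5 → formula fails.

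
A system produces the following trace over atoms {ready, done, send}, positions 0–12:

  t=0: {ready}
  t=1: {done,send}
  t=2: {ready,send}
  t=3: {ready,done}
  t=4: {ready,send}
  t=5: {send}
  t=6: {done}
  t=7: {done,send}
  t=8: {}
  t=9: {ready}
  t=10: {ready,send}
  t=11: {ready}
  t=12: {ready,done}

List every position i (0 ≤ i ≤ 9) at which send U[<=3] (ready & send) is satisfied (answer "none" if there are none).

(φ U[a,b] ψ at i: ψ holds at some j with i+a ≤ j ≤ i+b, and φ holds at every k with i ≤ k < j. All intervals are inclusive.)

Evaluate at each i in [0,9]:
  i=0: ✗ (lhs fails at k=0 before rhs at j=2)
  i=1: ✓ (rhs at j=2; lhs holds on [1,1])
  i=2: ✓ (rhs at j=2)
  i=3: ✗ (lhs fails at k=3 before rhs at j=4)
  i=4: ✓ (rhs at j=4)
  i=5: ✗ (no rhs in [5,8])
  i=6: ✗ (no rhs in [6,9])
  i=7: ✗ (lhs fails at k=8 before rhs at j=10)
  i=8: ✗ (lhs fails at k=8 before rhs at j=10)
  i=9: ✗ (lhs fails at k=9 before rhs at j=10)

1, 2, 4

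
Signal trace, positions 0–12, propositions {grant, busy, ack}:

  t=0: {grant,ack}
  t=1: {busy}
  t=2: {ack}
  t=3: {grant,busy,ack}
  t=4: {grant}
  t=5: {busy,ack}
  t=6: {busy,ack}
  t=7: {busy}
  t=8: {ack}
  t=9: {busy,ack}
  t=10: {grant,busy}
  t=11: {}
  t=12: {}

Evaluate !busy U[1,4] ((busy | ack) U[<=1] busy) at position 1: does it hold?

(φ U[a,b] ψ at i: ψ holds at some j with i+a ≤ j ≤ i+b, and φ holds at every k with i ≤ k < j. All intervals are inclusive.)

False

Need some j in [2,5] with ((busy | ack) U[<=1] busy), and !busy at every k in [1,j-1].
  j=2: ((busy | ack) U[<=1] busy) holds, but !busy fails at k=1 → not this j.
  j=3: ((busy | ack) U[<=1] busy) holds, but !busy fails at k=1 → not this j.
  j=4: ((busy | ack) U[<=1] busy) — fails.
  j=5: ((busy | ack) U[<=1] busy) holds, but !busy fails at k=1 → not this j.
No j in the window works → until fails.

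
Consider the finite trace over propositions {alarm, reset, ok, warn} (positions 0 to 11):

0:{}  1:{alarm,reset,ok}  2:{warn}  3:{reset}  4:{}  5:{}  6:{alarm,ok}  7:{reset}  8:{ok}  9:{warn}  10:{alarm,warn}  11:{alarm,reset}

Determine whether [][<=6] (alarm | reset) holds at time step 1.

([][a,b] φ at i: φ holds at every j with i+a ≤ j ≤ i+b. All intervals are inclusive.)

False

Check (alarm | reset) at every j in [1,7]:
  j=1: true
  j=2: false
  j=3: true
  j=4: false
  j=5: false
  j=6: true
  j=7: true
Fails at j=2 → formula fails.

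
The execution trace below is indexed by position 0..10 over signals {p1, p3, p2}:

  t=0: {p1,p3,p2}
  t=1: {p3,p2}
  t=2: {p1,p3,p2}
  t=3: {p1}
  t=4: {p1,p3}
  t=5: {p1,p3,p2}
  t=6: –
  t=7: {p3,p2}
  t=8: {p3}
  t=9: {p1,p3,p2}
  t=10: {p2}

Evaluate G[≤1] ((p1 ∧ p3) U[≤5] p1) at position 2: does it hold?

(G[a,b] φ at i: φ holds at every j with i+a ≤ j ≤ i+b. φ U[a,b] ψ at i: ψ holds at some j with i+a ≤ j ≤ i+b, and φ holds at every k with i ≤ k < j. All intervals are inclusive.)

True

Check ((p1 ∧ p3) U[≤5] p1) at every j in [2,3]:
  j=2: holds
  j=3: holds
All positions satisfy it → formula holds.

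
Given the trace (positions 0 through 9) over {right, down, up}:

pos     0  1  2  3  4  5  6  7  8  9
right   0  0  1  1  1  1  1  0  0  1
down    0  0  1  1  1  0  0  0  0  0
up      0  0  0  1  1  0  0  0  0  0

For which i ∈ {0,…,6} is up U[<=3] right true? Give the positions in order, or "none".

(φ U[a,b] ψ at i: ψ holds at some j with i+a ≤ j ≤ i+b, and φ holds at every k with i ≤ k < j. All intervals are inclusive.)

2, 3, 4, 5, 6

Evaluate at each i in [0,6]:
  i=0: ✗ (lhs fails at k=0 before rhs at j=2)
  i=1: ✗ (lhs fails at k=1 before rhs at j=2)
  i=2: ✓ (rhs at j=2)
  i=3: ✓ (rhs at j=3)
  i=4: ✓ (rhs at j=4)
  i=5: ✓ (rhs at j=5)
  i=6: ✓ (rhs at j=6)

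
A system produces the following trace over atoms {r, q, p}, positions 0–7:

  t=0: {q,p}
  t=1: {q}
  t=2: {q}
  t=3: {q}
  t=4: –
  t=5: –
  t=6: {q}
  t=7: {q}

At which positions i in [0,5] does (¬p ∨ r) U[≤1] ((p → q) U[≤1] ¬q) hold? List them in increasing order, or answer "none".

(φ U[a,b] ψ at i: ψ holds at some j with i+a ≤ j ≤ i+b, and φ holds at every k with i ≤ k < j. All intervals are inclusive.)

Evaluate at each i in [0,5]:
  i=0: ✗ (no rhs in [0,1])
  i=1: ✗ (no rhs in [1,2])
  i=2: ✓ (rhs at j=3; lhs holds on [2,2])
  i=3: ✓ (rhs at j=3)
  i=4: ✓ (rhs at j=4)
  i=5: ✓ (rhs at j=5)

2, 3, 4, 5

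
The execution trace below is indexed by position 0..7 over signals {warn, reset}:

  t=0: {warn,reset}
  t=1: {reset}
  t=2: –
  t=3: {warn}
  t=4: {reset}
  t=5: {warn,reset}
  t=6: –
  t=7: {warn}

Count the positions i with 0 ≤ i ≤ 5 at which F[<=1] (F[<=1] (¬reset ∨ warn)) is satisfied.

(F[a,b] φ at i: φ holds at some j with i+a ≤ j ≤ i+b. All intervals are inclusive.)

Evaluate at each i in [0,5]:
  i=0: ✓ (witness j=0)
  i=1: ✓ (witness j=1)
  i=2: ✓ (witness j=2)
  i=3: ✓ (witness j=3)
  i=4: ✓ (witness j=4)
  i=5: ✓ (witness j=5)
Positions where it holds: {0, 1, 2, 3, 4, 5} → 6.

6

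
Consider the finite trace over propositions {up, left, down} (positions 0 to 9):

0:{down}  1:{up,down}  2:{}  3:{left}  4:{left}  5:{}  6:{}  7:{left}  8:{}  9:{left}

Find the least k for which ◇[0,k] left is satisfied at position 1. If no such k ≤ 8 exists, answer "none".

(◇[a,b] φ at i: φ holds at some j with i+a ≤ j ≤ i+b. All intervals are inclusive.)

2

Scan j = 1,2,… for left:
  j=1: fails
  j=2: fails
  j=3: holds
First hit at j=3, so smallest k = 3-1 = 2.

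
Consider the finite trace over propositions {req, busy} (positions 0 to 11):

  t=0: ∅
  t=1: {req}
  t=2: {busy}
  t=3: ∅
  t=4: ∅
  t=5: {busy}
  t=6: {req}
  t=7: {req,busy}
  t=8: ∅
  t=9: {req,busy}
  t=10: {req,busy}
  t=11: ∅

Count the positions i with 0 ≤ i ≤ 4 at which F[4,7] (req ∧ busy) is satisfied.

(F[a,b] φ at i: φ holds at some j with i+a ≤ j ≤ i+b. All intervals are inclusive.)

5

Evaluate at each i in [0,4]:
  i=0: ✓ (witness j=7)
  i=1: ✓ (witness j=7)
  i=2: ✓ (witness j=7)
  i=3: ✓ (witness j=7)
  i=4: ✓ (witness j=9)
Positions where it holds: {0, 1, 2, 3, 4} → 5.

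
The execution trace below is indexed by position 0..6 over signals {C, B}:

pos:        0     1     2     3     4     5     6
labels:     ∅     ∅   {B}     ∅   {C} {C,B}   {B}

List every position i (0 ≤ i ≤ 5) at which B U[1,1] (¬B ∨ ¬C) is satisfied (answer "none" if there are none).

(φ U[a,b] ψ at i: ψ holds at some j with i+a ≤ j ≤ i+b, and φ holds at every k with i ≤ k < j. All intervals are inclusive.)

Evaluate at each i in [0,5]:
  i=0: ✗ (lhs fails at k=0 before rhs at j=1)
  i=1: ✗ (lhs fails at k=1 before rhs at j=2)
  i=2: ✓ (rhs at j=3; lhs holds on [2,2])
  i=3: ✗ (lhs fails at k=3 before rhs at j=4)
  i=4: ✗ (no rhs in [5,5])
  i=5: ✓ (rhs at j=6; lhs holds on [5,5])

2, 5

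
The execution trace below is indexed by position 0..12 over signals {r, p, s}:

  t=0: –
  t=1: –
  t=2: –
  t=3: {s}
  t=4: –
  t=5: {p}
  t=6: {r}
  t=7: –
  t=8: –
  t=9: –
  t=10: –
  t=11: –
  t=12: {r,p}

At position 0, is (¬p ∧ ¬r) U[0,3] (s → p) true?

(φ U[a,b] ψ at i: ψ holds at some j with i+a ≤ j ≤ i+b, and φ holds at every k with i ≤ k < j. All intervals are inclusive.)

Need some j in [0,3] with (s → p), and (¬p ∧ ¬r) at every k in [0,j-1].
  j=0: (s → p) holds; no prefix to check → satisfied.

Holds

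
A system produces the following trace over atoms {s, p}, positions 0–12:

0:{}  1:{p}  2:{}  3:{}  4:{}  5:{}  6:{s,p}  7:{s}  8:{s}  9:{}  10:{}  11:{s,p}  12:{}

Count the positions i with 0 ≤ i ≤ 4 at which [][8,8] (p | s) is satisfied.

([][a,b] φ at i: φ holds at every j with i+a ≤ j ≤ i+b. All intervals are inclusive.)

2

Evaluate at each i in [0,4]:
  i=0: ✓ (all of [8,8])
  i=1: ✗ (fails at j=9)
  i=2: ✗ (fails at j=10)
  i=3: ✓ (all of [11,11])
  i=4: ✗ (fails at j=12)
Positions where it holds: {0, 3} → 2.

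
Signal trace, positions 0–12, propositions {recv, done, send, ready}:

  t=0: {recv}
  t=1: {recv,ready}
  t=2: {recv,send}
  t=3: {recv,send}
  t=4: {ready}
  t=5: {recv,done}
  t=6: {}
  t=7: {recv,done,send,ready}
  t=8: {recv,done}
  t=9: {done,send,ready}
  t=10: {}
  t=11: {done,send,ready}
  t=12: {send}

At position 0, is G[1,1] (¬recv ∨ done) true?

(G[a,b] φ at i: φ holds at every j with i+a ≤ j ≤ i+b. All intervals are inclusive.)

Check (¬recv ∨ done) at every j in [1,1]:
  j=1: false
Fails at j=1 → formula fails.

False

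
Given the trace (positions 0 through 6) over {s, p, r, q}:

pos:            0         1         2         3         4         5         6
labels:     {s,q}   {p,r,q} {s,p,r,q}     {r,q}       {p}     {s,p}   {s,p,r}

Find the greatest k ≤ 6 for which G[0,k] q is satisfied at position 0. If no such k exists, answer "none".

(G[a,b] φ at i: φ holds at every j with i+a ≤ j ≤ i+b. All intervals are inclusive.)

q must hold from j=0 onward; find where it first fails.
  j=0: holds
  j=1: holds
  j=2: holds
  j=3: holds
  j=4: fails
Holds on [0,3], so largest k = 3.

3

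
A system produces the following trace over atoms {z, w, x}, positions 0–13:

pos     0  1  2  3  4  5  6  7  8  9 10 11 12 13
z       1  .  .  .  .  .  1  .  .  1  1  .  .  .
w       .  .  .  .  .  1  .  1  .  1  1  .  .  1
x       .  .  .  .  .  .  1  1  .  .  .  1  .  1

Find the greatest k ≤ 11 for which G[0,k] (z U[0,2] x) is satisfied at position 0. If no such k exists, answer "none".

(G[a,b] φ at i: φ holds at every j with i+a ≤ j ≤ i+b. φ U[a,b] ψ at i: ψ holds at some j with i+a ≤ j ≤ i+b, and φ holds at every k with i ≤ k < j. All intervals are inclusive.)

(z U[0,2] x) must hold from j=0 onward; find where it first fails.
  j=0: fails → no k works.

none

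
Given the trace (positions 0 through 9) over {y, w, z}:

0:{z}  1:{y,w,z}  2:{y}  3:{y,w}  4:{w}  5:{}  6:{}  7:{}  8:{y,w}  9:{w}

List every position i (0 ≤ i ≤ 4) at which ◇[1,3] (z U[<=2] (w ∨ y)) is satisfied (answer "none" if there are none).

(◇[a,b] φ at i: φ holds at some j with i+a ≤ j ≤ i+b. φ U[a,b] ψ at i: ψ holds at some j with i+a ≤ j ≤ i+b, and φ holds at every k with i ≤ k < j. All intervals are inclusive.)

0, 1, 2, 3

Evaluate at each i in [0,4]:
  i=0: ✓ (witness j=1)
  i=1: ✓ (witness j=2)
  i=2: ✓ (witness j=3)
  i=3: ✓ (witness j=4)
  i=4: ✗ (none in [5,7])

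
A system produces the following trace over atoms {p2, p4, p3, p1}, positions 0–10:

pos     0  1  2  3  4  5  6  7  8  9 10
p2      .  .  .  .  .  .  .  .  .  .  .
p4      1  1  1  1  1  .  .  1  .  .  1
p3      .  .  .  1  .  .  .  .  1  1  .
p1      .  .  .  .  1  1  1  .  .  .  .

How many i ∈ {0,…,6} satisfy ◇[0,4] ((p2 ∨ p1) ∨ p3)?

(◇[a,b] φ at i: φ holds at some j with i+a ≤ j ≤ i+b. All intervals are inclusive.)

Evaluate at each i in [0,6]:
  i=0: ✓ (witness j=3)
  i=1: ✓ (witness j=3)
  i=2: ✓ (witness j=3)
  i=3: ✓ (witness j=3)
  i=4: ✓ (witness j=4)
  i=5: ✓ (witness j=5)
  i=6: ✓ (witness j=6)
Positions where it holds: {0, 1, 2, 3, 4, 5, 6} → 7.

7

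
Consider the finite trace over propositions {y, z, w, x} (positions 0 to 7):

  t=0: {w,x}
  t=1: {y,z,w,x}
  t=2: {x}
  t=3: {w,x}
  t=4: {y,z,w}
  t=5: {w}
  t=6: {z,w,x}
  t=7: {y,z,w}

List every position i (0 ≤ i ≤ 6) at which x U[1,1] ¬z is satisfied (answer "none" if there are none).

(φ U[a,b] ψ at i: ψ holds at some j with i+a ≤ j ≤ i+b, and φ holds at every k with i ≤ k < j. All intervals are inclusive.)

Evaluate at each i in [0,6]:
  i=0: ✗ (no rhs in [1,1])
  i=1: ✓ (rhs at j=2; lhs holds on [1,1])
  i=2: ✓ (rhs at j=3; lhs holds on [2,2])
  i=3: ✗ (no rhs in [4,4])
  i=4: ✗ (lhs fails at k=4 before rhs at j=5)
  i=5: ✗ (no rhs in [6,6])
  i=6: ✗ (no rhs in [7,7])

1, 2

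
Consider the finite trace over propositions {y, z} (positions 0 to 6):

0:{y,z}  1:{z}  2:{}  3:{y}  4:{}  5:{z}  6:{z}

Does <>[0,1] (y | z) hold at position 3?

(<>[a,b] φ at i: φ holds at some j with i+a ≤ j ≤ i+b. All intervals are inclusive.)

Check (y | z) at each j in [3,4]:
  j=3: true
  j=4: false
Found at j=3 → formula holds.

Yes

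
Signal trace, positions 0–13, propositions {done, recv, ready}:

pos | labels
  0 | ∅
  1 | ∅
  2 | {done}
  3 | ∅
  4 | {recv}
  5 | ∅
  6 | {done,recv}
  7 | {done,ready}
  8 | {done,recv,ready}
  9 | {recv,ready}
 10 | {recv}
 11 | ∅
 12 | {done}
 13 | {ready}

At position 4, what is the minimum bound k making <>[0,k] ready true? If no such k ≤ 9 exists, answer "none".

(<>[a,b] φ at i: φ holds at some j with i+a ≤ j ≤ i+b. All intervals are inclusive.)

Scan j = 4,5,… for ready:
  j=4: fails
  j=5: fails
  j=6: fails
  j=7: holds
First hit at j=7, so smallest k = 7-4 = 3.

3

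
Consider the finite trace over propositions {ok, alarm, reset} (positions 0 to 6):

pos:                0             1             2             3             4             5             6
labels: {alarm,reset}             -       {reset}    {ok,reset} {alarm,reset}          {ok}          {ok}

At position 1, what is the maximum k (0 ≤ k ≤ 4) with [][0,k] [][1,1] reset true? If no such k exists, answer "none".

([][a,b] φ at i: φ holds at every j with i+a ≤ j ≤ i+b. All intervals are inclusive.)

[][1,1] reset must hold from j=1 onward; find where it first fails.
  j=1: holds
  j=2: holds
  j=3: holds
  j=4: fails
Holds on [1,3], so largest k = 2.

2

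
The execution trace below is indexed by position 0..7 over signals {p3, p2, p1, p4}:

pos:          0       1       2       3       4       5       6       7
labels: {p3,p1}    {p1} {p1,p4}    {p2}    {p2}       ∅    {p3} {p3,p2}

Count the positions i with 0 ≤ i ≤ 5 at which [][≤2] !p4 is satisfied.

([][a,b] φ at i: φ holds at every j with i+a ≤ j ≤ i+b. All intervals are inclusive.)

3

Evaluate at each i in [0,5]:
  i=0: ✗ (fails at j=2)
  i=1: ✗ (fails at j=2)
  i=2: ✗ (fails at j=2)
  i=3: ✓ (all of [3,5])
  i=4: ✓ (all of [4,6])
  i=5: ✓ (all of [5,7])
Positions where it holds: {3, 4, 5} → 3.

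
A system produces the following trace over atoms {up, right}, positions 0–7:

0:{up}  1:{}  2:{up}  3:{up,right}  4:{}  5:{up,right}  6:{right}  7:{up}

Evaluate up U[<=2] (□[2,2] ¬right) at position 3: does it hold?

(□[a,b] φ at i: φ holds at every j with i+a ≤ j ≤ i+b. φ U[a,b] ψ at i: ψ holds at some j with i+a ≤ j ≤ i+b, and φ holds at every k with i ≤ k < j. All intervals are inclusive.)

Need some j in [3,5] with □[2,2] ¬right, and up at every k in [3,j-1].
  j=3: □[2,2] ¬right — fails at 5.
  j=4: □[2,2] ¬right — fails at 6.
  j=5: □[2,2] ¬right holds, but up fails at k=4 → not this j.
No j in the window works → until fails.

Does not hold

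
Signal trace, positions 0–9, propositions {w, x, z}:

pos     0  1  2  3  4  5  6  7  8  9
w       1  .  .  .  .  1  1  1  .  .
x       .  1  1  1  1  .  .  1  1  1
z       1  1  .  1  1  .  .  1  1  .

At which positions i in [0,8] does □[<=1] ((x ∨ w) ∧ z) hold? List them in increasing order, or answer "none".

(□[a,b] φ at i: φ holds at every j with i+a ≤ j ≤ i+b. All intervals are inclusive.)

Evaluate at each i in [0,8]:
  i=0: ✓ (all of [0,1])
  i=1: ✗ (fails at j=2)
  i=2: ✗ (fails at j=2)
  i=3: ✓ (all of [3,4])
  i=4: ✗ (fails at j=5)
  i=5: ✗ (fails at j=5)
  i=6: ✗ (fails at j=6)
  i=7: ✓ (all of [7,8])
  i=8: ✗ (fails at j=9)

0, 3, 7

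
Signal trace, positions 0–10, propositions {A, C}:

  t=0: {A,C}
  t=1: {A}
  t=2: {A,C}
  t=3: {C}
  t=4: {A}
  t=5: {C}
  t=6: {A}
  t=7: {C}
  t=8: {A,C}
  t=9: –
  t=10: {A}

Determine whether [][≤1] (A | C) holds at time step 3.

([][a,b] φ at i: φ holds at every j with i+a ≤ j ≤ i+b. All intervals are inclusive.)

Check (A | C) at every j in [3,4]:
  j=3: true
  j=4: true
All positions satisfy it → formula holds.

Yes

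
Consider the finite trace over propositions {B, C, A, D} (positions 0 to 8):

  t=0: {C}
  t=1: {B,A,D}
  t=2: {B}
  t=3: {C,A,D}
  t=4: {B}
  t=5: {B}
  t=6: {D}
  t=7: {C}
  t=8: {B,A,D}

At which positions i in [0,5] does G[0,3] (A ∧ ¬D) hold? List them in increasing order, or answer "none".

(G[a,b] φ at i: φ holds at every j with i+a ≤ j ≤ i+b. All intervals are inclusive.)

Evaluate at each i in [0,5]:
  i=0: ✗ (fails at j=0)
  i=1: ✗ (fails at j=1)
  i=2: ✗ (fails at j=2)
  i=3: ✗ (fails at j=3)
  i=4: ✗ (fails at j=4)
  i=5: ✗ (fails at j=5)

none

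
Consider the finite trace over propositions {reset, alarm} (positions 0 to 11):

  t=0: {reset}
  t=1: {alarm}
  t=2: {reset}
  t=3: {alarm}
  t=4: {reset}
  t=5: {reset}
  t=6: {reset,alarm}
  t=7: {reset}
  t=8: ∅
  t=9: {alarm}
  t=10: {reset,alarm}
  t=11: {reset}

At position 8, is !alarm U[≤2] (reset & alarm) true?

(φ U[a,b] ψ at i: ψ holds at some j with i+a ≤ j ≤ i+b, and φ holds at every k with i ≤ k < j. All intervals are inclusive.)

Need some j in [8,10] with (reset & alarm), and !alarm at every k in [8,j-1].
  j=8: (reset & alarm) false.
  j=9: (reset & alarm) false.
  j=10: (reset & alarm) holds, but !alarm fails at k=9 → not this j.
No j in the window works → until fails.

No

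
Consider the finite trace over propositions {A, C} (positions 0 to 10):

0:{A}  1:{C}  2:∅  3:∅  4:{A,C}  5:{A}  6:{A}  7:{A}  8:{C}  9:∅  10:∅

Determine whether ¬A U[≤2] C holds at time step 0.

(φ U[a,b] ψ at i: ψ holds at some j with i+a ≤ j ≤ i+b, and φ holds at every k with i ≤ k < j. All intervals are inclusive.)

False

Need some j in [0,2] with C, and ¬A at every k in [0,j-1].
  j=0: C false.
  j=1: C holds, but ¬A fails at k=0 → not this j.
  j=2: C false.
No j in the window works → until fails.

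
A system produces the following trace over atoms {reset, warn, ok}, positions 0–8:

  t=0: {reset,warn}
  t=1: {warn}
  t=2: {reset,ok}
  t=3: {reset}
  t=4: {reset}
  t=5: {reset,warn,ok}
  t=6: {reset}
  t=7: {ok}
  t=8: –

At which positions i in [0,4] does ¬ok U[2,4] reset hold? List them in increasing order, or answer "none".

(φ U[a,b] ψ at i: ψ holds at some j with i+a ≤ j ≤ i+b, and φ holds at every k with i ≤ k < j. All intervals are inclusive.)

Evaluate at each i in [0,4]:
  i=0: ✓ (rhs at j=2; lhs holds on [0,1])
  i=1: ✗ (lhs fails at k=2 before rhs at j=3)
  i=2: ✗ (lhs fails at k=2 before rhs at j=4)
  i=3: ✓ (rhs at j=5; lhs holds on [3,4])
  i=4: ✗ (lhs fails at k=5 before rhs at j=6)

0, 3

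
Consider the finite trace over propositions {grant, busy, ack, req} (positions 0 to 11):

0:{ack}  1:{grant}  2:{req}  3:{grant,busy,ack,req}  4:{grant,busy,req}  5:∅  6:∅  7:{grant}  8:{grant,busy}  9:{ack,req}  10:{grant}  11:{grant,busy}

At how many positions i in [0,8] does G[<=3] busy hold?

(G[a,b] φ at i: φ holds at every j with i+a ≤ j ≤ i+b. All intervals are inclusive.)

Evaluate at each i in [0,8]:
  i=0: ✗ (fails at j=0)
  i=1: ✗ (fails at j=1)
  i=2: ✗ (fails at j=2)
  i=3: ✗ (fails at j=5)
  i=4: ✗ (fails at j=5)
  i=5: ✗ (fails at j=5)
  i=6: ✗ (fails at j=6)
  i=7: ✗ (fails at j=7)
  i=8: ✗ (fails at j=9)
Positions where it holds: {} → 0.

0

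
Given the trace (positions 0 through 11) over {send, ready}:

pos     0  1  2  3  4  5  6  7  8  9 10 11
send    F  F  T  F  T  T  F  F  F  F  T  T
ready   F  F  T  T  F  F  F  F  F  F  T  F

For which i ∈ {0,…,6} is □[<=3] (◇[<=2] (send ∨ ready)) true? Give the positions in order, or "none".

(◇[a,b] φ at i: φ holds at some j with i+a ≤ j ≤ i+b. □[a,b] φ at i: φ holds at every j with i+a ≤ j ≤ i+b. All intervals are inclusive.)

0, 1, 2

Evaluate at each i in [0,6]:
  i=0: ✓ (all of [0,3])
  i=1: ✓ (all of [1,4])
  i=2: ✓ (all of [2,5])
  i=3: ✗ (fails at j=6)
  i=4: ✗ (fails at j=6)
  i=5: ✗ (fails at j=6)
  i=6: ✗ (fails at j=6)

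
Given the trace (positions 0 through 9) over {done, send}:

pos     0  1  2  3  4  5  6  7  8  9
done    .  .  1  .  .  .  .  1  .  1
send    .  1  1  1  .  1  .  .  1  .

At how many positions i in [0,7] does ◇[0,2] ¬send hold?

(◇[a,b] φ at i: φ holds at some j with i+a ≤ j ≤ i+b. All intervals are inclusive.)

7

Evaluate at each i in [0,7]:
  i=0: ✓ (witness j=0)
  i=1: ✗ (none in [1,3])
  i=2: ✓ (witness j=4)
  i=3: ✓ (witness j=4)
  i=4: ✓ (witness j=4)
  i=5: ✓ (witness j=6)
  i=6: ✓ (witness j=6)
  i=7: ✓ (witness j=7)
Positions where it holds: {0, 2, 3, 4, 5, 6, 7} → 7.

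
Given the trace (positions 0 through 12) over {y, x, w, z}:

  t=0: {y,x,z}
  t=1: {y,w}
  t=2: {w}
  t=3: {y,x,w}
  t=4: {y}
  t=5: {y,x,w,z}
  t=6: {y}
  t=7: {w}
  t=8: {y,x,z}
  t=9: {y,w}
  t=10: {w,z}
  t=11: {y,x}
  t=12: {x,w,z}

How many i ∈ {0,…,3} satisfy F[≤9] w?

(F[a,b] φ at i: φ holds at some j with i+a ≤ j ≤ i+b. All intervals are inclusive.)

Evaluate at each i in [0,3]:
  i=0: ✓ (witness j=1)
  i=1: ✓ (witness j=1)
  i=2: ✓ (witness j=2)
  i=3: ✓ (witness j=3)
Positions where it holds: {0, 1, 2, 3} → 4.

4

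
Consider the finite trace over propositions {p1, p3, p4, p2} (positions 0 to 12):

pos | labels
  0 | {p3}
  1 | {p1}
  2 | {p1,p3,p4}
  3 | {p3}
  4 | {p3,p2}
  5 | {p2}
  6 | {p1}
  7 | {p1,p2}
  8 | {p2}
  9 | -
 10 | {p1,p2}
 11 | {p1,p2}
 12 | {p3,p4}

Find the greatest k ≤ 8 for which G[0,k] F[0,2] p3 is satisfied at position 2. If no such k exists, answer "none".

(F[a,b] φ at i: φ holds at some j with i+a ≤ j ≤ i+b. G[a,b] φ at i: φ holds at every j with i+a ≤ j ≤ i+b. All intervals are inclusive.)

2

F[0,2] p3 must hold from j=2 onward; find where it first fails.
  j=2: holds
  j=3: holds
  j=4: holds
  j=5: fails
Holds on [2,4], so largest k = 2.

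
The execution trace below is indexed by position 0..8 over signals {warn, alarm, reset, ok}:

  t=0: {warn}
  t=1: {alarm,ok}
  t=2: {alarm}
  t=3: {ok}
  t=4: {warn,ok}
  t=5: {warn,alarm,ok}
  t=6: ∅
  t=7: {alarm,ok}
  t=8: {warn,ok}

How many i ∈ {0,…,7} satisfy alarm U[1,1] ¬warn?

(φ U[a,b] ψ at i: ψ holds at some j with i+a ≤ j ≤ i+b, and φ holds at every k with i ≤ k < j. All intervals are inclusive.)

Evaluate at each i in [0,7]:
  i=0: ✗ (lhs fails at k=0 before rhs at j=1)
  i=1: ✓ (rhs at j=2; lhs holds on [1,1])
  i=2: ✓ (rhs at j=3; lhs holds on [2,2])
  i=3: ✗ (no rhs in [4,4])
  i=4: ✗ (no rhs in [5,5])
  i=5: ✓ (rhs at j=6; lhs holds on [5,5])
  i=6: ✗ (lhs fails at k=6 before rhs at j=7)
  i=7: ✗ (no rhs in [8,8])
Positions where it holds: {1, 2, 5} → 3.

3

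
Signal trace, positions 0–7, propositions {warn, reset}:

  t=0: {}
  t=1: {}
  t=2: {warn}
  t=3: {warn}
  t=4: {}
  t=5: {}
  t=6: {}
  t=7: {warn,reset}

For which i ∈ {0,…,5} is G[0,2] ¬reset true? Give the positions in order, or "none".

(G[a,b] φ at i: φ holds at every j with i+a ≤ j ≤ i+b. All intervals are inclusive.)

Evaluate at each i in [0,5]:
  i=0: ✓ (all of [0,2])
  i=1: ✓ (all of [1,3])
  i=2: ✓ (all of [2,4])
  i=3: ✓ (all of [3,5])
  i=4: ✓ (all of [4,6])
  i=5: ✗ (fails at j=7)

0, 1, 2, 3, 4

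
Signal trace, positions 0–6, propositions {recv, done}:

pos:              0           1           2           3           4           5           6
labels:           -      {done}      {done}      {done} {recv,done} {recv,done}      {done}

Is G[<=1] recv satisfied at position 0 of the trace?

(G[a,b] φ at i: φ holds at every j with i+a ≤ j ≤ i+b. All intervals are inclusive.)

Check recv at every j in [0,1]:
  j=0: false
  j=1: false
Fails at j=0 → formula fails.

False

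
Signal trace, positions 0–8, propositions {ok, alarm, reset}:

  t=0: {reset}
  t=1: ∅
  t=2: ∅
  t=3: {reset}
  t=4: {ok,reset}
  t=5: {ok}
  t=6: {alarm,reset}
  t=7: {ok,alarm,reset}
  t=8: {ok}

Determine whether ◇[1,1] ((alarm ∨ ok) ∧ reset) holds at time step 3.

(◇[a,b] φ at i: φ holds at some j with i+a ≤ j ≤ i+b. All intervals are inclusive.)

Check ((alarm ∨ ok) ∧ reset) at each j in [4,4]:
  j=4: true
Found at j=4 → formula holds.

Holds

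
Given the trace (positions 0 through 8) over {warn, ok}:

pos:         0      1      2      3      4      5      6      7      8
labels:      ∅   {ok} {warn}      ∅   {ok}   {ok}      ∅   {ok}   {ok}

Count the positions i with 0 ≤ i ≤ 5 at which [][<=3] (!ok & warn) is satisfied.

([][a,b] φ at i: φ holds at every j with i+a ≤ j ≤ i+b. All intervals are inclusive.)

Evaluate at each i in [0,5]:
  i=0: ✗ (fails at j=0)
  i=1: ✗ (fails at j=1)
  i=2: ✗ (fails at j=3)
  i=3: ✗ (fails at j=3)
  i=4: ✗ (fails at j=4)
  i=5: ✗ (fails at j=5)
Positions where it holds: {} → 0.

0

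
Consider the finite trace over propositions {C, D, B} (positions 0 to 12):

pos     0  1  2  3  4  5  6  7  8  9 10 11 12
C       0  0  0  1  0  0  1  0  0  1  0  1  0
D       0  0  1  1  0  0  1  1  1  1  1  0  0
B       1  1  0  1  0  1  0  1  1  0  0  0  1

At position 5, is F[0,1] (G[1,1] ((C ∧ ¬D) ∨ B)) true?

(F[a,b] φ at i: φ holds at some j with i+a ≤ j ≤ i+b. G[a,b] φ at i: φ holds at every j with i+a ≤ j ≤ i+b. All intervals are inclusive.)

Check G[1,1] ((C ∧ ¬D) ∨ B) at each j in [5,6]:
  j=5: fails at 6
  j=6: holds on [7,7]
Found at j=6 → formula holds.

Holds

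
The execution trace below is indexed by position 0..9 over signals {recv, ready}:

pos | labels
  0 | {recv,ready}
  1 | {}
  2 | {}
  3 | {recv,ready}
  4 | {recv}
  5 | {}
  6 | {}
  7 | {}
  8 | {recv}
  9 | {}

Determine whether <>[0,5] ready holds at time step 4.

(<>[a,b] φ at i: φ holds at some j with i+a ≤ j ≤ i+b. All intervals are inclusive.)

Does not hold

Check ready at each j in [4,9]:
  j=4: false
  j=5: false
  j=6: false
  j=7: false
  j=8: false
  j=9: false
No position in the window satisfies it → formula fails.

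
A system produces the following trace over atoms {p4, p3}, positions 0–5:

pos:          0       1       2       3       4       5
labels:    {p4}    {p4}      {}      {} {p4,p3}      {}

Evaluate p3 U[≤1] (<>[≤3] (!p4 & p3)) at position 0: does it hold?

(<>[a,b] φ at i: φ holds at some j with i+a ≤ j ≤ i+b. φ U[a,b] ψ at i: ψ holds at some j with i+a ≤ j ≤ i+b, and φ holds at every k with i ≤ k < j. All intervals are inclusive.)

Need some j in [0,1] with <>[≤3] (!p4 & p3), and p3 at every k in [0,j-1].
  j=0: <>[≤3] (!p4 & p3) — fails (none in [0,3]).
  j=1: <>[≤3] (!p4 & p3) — fails (none in [1,4]).
No j in the window works → until fails.

No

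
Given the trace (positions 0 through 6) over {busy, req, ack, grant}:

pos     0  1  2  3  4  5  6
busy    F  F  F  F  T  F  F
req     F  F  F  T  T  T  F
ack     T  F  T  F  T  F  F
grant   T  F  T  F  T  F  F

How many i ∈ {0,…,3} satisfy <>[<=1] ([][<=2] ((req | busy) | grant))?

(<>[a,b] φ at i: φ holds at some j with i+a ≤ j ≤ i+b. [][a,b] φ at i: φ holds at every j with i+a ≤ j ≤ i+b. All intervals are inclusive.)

3

Evaluate at each i in [0,3]:
  i=0: ✗ (none in [0,1])
  i=1: ✓ (witness j=2)
  i=2: ✓ (witness j=2)
  i=3: ✓ (witness j=3)
Positions where it holds: {1, 2, 3} → 3.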